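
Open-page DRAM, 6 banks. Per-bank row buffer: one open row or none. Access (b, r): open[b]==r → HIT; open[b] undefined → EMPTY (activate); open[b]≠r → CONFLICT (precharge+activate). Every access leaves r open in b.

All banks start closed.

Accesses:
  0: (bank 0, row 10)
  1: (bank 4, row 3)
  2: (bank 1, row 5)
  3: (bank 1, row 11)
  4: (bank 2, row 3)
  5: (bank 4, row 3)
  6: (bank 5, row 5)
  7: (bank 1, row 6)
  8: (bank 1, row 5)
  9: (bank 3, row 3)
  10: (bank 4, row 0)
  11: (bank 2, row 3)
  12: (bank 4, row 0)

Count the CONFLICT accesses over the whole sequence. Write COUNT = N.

0: bank 0 row 10 — prev None → EMPTY
1: bank 4 row 3 — prev None → EMPTY
2: bank 1 row 5 — prev None → EMPTY
3: bank 1 row 11 — prev 5 → CONFLICT
4: bank 2 row 3 — prev None → EMPTY
5: bank 4 row 3 — prev 3 → HIT
6: bank 5 row 5 — prev None → EMPTY
7: bank 1 row 6 — prev 11 → CONFLICT
8: bank 1 row 5 — prev 6 → CONFLICT
9: bank 3 row 3 — prev None → EMPTY
10: bank 4 row 0 — prev 3 → CONFLICT
11: bank 2 row 3 — prev 3 → HIT
12: bank 4 row 0 — prev 0 → HIT

COUNT = 4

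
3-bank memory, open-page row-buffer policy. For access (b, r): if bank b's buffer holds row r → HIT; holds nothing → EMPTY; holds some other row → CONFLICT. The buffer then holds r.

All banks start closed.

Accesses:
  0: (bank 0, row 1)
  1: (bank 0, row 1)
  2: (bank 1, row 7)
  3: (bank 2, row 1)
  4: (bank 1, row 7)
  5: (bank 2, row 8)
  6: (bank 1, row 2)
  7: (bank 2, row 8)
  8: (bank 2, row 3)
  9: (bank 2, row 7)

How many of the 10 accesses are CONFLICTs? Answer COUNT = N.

step 0: bank0 None->1 [EMPTY]
step 1: bank0 1->1 [HIT]
step 2: bank1 None->7 [EMPTY]
step 3: bank2 None->1 [EMPTY]
step 4: bank1 7->7 [HIT]
step 5: bank2 1->8 [CONFLICT]
step 6: bank1 7->2 [CONFLICT]
step 7: bank2 8->8 [HIT]
step 8: bank2 8->3 [CONFLICT]
step 9: bank2 3->7 [CONFLICT]

COUNT = 4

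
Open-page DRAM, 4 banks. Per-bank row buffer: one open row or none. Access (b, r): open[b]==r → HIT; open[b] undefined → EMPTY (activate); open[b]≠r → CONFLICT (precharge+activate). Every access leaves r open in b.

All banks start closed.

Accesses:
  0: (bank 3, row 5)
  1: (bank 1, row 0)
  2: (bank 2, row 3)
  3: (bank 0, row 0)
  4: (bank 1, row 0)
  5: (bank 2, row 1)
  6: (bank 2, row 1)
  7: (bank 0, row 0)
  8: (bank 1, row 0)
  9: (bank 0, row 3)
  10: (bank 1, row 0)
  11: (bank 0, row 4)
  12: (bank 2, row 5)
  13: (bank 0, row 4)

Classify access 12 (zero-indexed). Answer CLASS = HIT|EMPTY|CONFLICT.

step 0: bank3 None->5 [EMPTY]
step 1: bank1 None->0 [EMPTY]
step 2: bank2 None->3 [EMPTY]
step 3: bank0 None->0 [EMPTY]
step 4: bank1 0->0 [HIT]
step 5: bank2 3->1 [CONFLICT]
step 6: bank2 1->1 [HIT]
step 7: bank0 0->0 [HIT]
step 8: bank1 0->0 [HIT]
step 9: bank0 0->3 [CONFLICT]
step 10: bank1 0->0 [HIT]
step 11: bank0 3->4 [CONFLICT]
step 12: bank2 1->5 [CONFLICT]
step 13: bank0 4->4 [HIT]

CLASS = CONFLICT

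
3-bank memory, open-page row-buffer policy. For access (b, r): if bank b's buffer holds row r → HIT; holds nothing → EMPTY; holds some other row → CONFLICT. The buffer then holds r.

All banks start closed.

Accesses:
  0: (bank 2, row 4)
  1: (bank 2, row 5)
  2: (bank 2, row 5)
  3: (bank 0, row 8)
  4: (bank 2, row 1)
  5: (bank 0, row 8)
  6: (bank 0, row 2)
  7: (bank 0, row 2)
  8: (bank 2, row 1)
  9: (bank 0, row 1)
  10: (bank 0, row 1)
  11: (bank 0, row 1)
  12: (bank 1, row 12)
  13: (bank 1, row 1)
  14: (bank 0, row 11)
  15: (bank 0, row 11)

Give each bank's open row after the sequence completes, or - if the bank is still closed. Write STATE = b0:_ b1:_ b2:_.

STATE = b0:11 b1:1 b2:1

  [0] b2 r4: no row ⇒ E
  [1] b2 r5: had r4 ⇒ C
  [2] b2 r5: had r5 ⇒ H
  [3] b0 r8: no row ⇒ E
  [4] b2 r1: had r5 ⇒ C
  [5] b0 r8: had r8 ⇒ H
  [6] b0 r2: had r8 ⇒ C
  [7] b0 r2: had r2 ⇒ H
  [8] b2 r1: had r1 ⇒ H
  [9] b0 r1: had r2 ⇒ C
  [10] b0 r1: had r1 ⇒ H
  [11] b0 r1: had r1 ⇒ H
  [12] b1 r12: no row ⇒ E
  [13] b1 r1: had r12 ⇒ C
  [14] b0 r11: had r1 ⇒ C
  [15] b0 r11: had r11 ⇒ H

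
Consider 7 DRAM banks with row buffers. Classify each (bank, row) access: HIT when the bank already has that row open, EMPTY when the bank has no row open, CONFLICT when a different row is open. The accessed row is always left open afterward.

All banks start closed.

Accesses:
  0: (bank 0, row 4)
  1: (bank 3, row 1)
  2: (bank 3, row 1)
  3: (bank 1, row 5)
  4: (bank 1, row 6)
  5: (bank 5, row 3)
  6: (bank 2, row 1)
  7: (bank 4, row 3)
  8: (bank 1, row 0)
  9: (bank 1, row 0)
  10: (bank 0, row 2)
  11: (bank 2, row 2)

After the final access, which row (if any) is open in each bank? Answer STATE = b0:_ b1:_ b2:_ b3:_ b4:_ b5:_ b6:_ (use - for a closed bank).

0: bank 0 row 4 — prev None → EMPTY
1: bank 3 row 1 — prev None → EMPTY
2: bank 3 row 1 — prev 1 → HIT
3: bank 1 row 5 — prev None → EMPTY
4: bank 1 row 6 — prev 5 → CONFLICT
5: bank 5 row 3 — prev None → EMPTY
6: bank 2 row 1 — prev None → EMPTY
7: bank 4 row 3 — prev None → EMPTY
8: bank 1 row 0 — prev 6 → CONFLICT
9: bank 1 row 0 — prev 0 → HIT
10: bank 0 row 2 — prev 4 → CONFLICT
11: bank 2 row 2 — prev 1 → CONFLICT

STATE = b0:2 b1:0 b2:2 b3:1 b4:3 b5:3 b6:-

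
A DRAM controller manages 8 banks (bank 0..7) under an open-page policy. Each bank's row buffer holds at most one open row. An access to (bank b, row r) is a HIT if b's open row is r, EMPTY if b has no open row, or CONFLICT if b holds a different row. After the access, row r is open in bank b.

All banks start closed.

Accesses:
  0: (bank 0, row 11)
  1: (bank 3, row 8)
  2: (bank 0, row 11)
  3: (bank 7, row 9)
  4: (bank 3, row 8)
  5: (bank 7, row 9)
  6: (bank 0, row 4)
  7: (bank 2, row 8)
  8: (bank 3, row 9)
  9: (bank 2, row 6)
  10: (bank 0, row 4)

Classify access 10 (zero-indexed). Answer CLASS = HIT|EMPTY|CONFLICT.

  [0] b0 r11: no row ⇒ E
  [1] b3 r8: no row ⇒ E
  [2] b0 r11: had r11 ⇒ H
  [3] b7 r9: no row ⇒ E
  [4] b3 r8: had r8 ⇒ H
  [5] b7 r9: had r9 ⇒ H
  [6] b0 r4: had r11 ⇒ C
  [7] b2 r8: no row ⇒ E
  [8] b3 r9: had r8 ⇒ C
  [9] b2 r6: had r8 ⇒ C
  [10] b0 r4: had r4 ⇒ H

CLASS = HIT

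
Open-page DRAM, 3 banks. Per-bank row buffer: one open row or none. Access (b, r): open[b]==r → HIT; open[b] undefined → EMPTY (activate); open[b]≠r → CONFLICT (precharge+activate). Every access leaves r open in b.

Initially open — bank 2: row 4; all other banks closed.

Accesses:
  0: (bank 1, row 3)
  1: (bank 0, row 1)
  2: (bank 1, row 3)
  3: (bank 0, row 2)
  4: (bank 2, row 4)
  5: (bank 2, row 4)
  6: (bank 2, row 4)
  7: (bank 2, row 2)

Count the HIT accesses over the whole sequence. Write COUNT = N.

0: bank 1 row 3 — prev None → EMPTY
1: bank 0 row 1 — prev None → EMPTY
2: bank 1 row 3 — prev 3 → HIT
3: bank 0 row 2 — prev 1 → CONFLICT
4: bank 2 row 4 — prev 4 → HIT
5: bank 2 row 4 — prev 4 → HIT
6: bank 2 row 4 — prev 4 → HIT
7: bank 2 row 2 — prev 4 → CONFLICT

COUNT = 4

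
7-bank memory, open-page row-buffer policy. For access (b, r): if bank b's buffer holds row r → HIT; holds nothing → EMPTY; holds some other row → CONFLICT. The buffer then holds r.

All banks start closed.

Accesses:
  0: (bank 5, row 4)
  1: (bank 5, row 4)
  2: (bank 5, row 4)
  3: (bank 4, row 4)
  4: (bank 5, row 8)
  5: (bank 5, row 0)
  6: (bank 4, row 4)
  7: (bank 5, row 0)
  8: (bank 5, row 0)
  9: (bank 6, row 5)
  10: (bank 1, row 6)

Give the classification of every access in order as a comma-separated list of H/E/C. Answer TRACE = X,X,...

step 0: bank5 None->4 [EMPTY]
step 1: bank5 4->4 [HIT]
step 2: bank5 4->4 [HIT]
step 3: bank4 None->4 [EMPTY]
step 4: bank5 4->8 [CONFLICT]
step 5: bank5 8->0 [CONFLICT]
step 6: bank4 4->4 [HIT]
step 7: bank5 0->0 [HIT]
step 8: bank5 0->0 [HIT]
step 9: bank6 None->5 [EMPTY]
step 10: bank1 None->6 [EMPTY]

TRACE = E,H,H,E,C,C,H,H,H,E,E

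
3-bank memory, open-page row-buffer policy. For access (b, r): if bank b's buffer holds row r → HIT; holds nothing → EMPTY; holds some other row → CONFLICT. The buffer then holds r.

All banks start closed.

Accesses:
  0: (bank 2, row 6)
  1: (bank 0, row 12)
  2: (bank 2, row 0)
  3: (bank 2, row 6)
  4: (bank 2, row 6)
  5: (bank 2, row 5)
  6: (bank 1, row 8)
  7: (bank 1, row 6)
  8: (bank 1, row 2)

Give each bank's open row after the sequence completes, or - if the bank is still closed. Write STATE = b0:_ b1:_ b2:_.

STATE = b0:12 b1:2 b2:5

#0 (2,6) E
#1 (0,12) E
#2 (2,0) C  (was 6)
#3 (2,6) C  (was 0)
#4 (2,6) H  (was 6)
#5 (2,5) C  (was 6)
#6 (1,8) E
#7 (1,6) C  (was 8)
#8 (1,2) C  (was 6)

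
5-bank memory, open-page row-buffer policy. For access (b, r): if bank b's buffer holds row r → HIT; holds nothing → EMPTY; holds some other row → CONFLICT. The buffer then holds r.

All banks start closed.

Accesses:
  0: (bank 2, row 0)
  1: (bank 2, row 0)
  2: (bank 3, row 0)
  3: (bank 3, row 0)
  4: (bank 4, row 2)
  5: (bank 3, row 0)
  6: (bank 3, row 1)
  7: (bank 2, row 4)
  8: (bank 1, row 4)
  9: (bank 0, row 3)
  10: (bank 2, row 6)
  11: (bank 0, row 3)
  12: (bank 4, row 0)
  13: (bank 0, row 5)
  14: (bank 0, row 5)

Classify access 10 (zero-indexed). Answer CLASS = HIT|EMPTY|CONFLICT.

CLASS = CONFLICT

  [0] b2 r0: no row ⇒ E
  [1] b2 r0: had r0 ⇒ H
  [2] b3 r0: no row ⇒ E
  [3] b3 r0: had r0 ⇒ H
  [4] b4 r2: no row ⇒ E
  [5] b3 r0: had r0 ⇒ H
  [6] b3 r1: had r0 ⇒ C
  [7] b2 r4: had r0 ⇒ C
  [8] b1 r4: no row ⇒ E
  [9] b0 r3: no row ⇒ E
  [10] b2 r6: had r4 ⇒ C
  [11] b0 r3: had r3 ⇒ H
  [12] b4 r0: had r2 ⇒ C
  [13] b0 r5: had r3 ⇒ C
  [14] b0 r5: had r5 ⇒ H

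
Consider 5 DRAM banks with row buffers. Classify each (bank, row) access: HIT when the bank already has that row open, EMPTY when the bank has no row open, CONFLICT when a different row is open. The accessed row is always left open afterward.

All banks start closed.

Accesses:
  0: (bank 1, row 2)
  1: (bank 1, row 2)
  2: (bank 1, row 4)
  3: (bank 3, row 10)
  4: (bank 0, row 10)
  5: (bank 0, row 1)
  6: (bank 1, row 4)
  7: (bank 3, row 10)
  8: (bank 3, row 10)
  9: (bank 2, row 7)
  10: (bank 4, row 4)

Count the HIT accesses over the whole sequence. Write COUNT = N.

COUNT = 4

#0 (1,2) E
#1 (1,2) H  (was 2)
#2 (1,4) C  (was 2)
#3 (3,10) E
#4 (0,10) E
#5 (0,1) C  (was 10)
#6 (1,4) H  (was 4)
#7 (3,10) H  (was 10)
#8 (3,10) H  (was 10)
#9 (2,7) E
#10 (4,4) E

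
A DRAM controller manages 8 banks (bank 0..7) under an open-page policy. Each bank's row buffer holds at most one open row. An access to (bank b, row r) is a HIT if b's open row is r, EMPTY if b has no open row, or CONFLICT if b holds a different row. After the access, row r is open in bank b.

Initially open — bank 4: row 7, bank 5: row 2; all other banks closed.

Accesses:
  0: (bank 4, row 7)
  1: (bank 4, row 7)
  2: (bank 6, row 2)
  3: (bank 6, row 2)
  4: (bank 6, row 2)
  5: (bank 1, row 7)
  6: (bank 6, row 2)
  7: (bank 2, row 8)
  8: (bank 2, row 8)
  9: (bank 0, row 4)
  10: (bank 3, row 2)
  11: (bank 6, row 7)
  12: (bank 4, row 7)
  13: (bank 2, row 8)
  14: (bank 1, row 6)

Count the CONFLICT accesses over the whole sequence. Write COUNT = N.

0: bank 4 row 7 — prev 7 → HIT
1: bank 4 row 7 — prev 7 → HIT
2: bank 6 row 2 — prev None → EMPTY
3: bank 6 row 2 — prev 2 → HIT
4: bank 6 row 2 — prev 2 → HIT
5: bank 1 row 7 — prev None → EMPTY
6: bank 6 row 2 — prev 2 → HIT
7: bank 2 row 8 — prev None → EMPTY
8: bank 2 row 8 — prev 8 → HIT
9: bank 0 row 4 — prev None → EMPTY
10: bank 3 row 2 — prev None → EMPTY
11: bank 6 row 7 — prev 2 → CONFLICT
12: bank 4 row 7 — prev 7 → HIT
13: bank 2 row 8 — prev 8 → HIT
14: bank 1 row 6 — prev 7 → CONFLICT

COUNT = 2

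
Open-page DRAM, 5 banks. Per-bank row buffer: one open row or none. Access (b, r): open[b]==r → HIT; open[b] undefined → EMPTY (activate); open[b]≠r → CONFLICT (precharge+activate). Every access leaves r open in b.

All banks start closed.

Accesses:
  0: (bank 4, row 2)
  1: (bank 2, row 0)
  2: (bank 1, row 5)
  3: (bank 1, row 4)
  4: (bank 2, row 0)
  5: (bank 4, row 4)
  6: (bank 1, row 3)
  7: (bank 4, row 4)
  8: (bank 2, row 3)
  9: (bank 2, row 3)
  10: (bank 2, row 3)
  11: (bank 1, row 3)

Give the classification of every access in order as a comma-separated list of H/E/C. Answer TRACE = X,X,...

#0 (4,2) E
#1 (2,0) E
#2 (1,5) E
#3 (1,4) C  (was 5)
#4 (2,0) H  (was 0)
#5 (4,4) C  (was 2)
#6 (1,3) C  (was 4)
#7 (4,4) H  (was 4)
#8 (2,3) C  (was 0)
#9 (2,3) H  (was 3)
#10 (2,3) H  (was 3)
#11 (1,3) H  (was 3)

TRACE = E,E,E,C,H,C,C,H,C,H,H,H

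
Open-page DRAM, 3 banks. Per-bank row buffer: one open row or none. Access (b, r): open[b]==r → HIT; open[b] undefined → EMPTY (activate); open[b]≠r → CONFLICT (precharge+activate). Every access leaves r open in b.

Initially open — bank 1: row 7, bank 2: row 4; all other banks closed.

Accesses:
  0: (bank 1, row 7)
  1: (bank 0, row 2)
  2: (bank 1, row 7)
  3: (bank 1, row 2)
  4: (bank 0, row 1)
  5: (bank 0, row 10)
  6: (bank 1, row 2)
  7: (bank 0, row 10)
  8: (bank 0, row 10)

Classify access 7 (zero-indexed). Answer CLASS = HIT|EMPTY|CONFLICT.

CLASS = HIT

step 0: bank1 7->7 [HIT]
step 1: bank0 None->2 [EMPTY]
step 2: bank1 7->7 [HIT]
step 3: bank1 7->2 [CONFLICT]
step 4: bank0 2->1 [CONFLICT]
step 5: bank0 1->10 [CONFLICT]
step 6: bank1 2->2 [HIT]
step 7: bank0 10->10 [HIT]
step 8: bank0 10->10 [HIT]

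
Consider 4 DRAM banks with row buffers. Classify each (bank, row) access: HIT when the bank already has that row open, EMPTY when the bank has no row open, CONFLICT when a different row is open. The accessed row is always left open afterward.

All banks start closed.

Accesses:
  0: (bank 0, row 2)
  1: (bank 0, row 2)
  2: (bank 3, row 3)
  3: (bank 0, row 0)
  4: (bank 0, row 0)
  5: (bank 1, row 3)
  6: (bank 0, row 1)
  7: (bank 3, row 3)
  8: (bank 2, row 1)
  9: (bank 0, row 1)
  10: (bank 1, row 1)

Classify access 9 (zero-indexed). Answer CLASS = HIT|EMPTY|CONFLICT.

CLASS = HIT

0: bank 0 row 2 — prev None → EMPTY
1: bank 0 row 2 — prev 2 → HIT
2: bank 3 row 3 — prev None → EMPTY
3: bank 0 row 0 — prev 2 → CONFLICT
4: bank 0 row 0 — prev 0 → HIT
5: bank 1 row 3 — prev None → EMPTY
6: bank 0 row 1 — prev 0 → CONFLICT
7: bank 3 row 3 — prev 3 → HIT
8: bank 2 row 1 — prev None → EMPTY
9: bank 0 row 1 — prev 1 → HIT
10: bank 1 row 1 — prev 3 → CONFLICT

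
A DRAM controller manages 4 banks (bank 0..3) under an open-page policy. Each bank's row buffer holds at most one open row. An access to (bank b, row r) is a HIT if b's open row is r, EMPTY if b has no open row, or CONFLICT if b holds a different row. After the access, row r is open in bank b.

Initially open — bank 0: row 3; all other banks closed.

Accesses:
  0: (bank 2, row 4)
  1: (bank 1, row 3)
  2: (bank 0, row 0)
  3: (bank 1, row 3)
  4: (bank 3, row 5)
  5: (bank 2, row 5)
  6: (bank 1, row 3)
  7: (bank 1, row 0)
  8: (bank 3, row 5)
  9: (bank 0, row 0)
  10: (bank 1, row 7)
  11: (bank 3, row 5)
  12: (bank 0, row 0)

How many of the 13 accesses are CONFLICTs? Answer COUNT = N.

step 0: bank2 None->4 [EMPTY]
step 1: bank1 None->3 [EMPTY]
step 2: bank0 3->0 [CONFLICT]
step 3: bank1 3->3 [HIT]
step 4: bank3 None->5 [EMPTY]
step 5: bank2 4->5 [CONFLICT]
step 6: bank1 3->3 [HIT]
step 7: bank1 3->0 [CONFLICT]
step 8: bank3 5->5 [HIT]
step 9: bank0 0->0 [HIT]
step 10: bank1 0->7 [CONFLICT]
step 11: bank3 5->5 [HIT]
step 12: bank0 0->0 [HIT]

COUNT = 4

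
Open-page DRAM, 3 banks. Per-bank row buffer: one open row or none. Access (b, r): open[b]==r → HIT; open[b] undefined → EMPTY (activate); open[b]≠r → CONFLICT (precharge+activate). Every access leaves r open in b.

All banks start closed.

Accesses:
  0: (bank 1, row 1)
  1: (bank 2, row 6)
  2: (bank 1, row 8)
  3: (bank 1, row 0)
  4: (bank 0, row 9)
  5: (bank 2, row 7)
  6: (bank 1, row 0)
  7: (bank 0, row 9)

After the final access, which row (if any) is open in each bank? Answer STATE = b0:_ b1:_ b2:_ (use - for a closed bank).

  [0] b1 r1: no row ⇒ E
  [1] b2 r6: no row ⇒ E
  [2] b1 r8: had r1 ⇒ C
  [3] b1 r0: had r8 ⇒ C
  [4] b0 r9: no row ⇒ E
  [5] b2 r7: had r6 ⇒ C
  [6] b1 r0: had r0 ⇒ H
  [7] b0 r9: had r9 ⇒ H

STATE = b0:9 b1:0 b2:7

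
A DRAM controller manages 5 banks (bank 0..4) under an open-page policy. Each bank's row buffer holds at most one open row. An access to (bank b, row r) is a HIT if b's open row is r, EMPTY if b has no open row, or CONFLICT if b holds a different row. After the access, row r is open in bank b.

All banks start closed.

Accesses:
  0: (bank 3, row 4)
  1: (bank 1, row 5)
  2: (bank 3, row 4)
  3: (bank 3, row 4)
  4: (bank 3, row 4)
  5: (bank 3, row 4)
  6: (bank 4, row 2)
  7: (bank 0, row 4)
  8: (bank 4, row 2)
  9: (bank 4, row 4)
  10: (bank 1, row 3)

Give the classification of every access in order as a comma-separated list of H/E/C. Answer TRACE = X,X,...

  [0] b3 r4: no row ⇒ E
  [1] b1 r5: no row ⇒ E
  [2] b3 r4: had r4 ⇒ H
  [3] b3 r4: had r4 ⇒ H
  [4] b3 r4: had r4 ⇒ H
  [5] b3 r4: had r4 ⇒ H
  [6] b4 r2: no row ⇒ E
  [7] b0 r4: no row ⇒ E
  [8] b4 r2: had r2 ⇒ H
  [9] b4 r4: had r2 ⇒ C
  [10] b1 r3: had r5 ⇒ C

TRACE = E,E,H,H,H,H,E,E,H,C,C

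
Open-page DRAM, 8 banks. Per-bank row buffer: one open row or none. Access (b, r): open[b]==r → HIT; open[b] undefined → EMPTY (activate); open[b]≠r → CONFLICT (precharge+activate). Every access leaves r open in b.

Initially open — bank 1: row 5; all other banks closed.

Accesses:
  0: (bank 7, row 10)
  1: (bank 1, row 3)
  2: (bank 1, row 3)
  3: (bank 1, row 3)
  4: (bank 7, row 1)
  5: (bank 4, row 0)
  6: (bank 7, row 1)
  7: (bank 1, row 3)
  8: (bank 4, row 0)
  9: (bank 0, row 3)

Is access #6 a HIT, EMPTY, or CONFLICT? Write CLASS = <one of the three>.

CLASS = HIT

#0 (7,10) E
#1 (1,3) C  (was 5)
#2 (1,3) H  (was 3)
#3 (1,3) H  (was 3)
#4 (7,1) C  (was 10)
#5 (4,0) E
#6 (7,1) H  (was 1)
#7 (1,3) H  (was 3)
#8 (4,0) H  (was 0)
#9 (0,3) E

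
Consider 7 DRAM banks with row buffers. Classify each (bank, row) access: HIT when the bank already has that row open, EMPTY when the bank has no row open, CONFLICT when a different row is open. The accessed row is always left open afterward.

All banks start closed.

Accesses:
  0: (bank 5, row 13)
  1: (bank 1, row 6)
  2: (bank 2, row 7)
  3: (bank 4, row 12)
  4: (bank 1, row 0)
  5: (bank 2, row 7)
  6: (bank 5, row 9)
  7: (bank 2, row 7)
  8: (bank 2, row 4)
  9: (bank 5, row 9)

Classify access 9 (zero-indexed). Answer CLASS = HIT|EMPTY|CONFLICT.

  [0] b5 r13: no row ⇒ E
  [1] b1 r6: no row ⇒ E
  [2] b2 r7: no row ⇒ E
  [3] b4 r12: no row ⇒ E
  [4] b1 r0: had r6 ⇒ C
  [5] b2 r7: had r7 ⇒ H
  [6] b5 r9: had r13 ⇒ C
  [7] b2 r7: had r7 ⇒ H
  [8] b2 r4: had r7 ⇒ C
  [9] b5 r9: had r9 ⇒ H

CLASS = HIT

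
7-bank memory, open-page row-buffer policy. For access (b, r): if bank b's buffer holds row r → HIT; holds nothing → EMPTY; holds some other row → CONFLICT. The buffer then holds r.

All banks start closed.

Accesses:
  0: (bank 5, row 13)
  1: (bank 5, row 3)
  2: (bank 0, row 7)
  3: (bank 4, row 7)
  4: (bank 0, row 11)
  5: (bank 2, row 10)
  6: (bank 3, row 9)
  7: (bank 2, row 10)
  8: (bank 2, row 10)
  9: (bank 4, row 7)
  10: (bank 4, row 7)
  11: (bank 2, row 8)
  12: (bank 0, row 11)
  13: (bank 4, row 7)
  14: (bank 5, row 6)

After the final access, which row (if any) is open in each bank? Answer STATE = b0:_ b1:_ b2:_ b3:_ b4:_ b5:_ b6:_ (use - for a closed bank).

STATE = b0:11 b1:- b2:8 b3:9 b4:7 b5:6 b6:-

#0 (5,13) E
#1 (5,3) C  (was 13)
#2 (0,7) E
#3 (4,7) E
#4 (0,11) C  (was 7)
#5 (2,10) E
#6 (3,9) E
#7 (2,10) H  (was 10)
#8 (2,10) H  (was 10)
#9 (4,7) H  (was 7)
#10 (4,7) H  (was 7)
#11 (2,8) C  (was 10)
#12 (0,11) H  (was 11)
#13 (4,7) H  (was 7)
#14 (5,6) C  (was 3)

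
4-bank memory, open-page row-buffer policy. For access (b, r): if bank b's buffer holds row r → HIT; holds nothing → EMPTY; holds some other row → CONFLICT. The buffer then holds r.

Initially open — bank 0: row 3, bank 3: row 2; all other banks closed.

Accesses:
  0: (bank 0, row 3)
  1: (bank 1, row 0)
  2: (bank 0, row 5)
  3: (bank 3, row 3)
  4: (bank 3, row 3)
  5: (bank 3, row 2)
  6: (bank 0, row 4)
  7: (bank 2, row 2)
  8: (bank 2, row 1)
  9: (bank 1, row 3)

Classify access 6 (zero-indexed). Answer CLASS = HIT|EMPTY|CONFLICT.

  [0] b0 r3: had r3 ⇒ H
  [1] b1 r0: no row ⇒ E
  [2] b0 r5: had r3 ⇒ C
  [3] b3 r3: had r2 ⇒ C
  [4] b3 r3: had r3 ⇒ H
  [5] b3 r2: had r3 ⇒ C
  [6] b0 r4: had r5 ⇒ C
  [7] b2 r2: no row ⇒ E
  [8] b2 r1: had r2 ⇒ C
  [9] b1 r3: had r0 ⇒ C

CLASS = CONFLICT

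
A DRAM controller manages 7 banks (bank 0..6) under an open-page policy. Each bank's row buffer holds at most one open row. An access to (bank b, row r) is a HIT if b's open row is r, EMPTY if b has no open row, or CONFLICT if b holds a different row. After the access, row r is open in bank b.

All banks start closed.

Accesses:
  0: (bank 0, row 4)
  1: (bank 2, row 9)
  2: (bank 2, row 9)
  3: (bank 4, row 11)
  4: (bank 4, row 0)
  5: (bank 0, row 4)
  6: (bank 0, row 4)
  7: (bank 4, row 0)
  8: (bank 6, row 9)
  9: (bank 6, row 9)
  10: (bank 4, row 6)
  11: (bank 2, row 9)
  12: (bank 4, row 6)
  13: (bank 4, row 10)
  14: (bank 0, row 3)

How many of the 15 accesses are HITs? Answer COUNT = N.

#0 (0,4) E
#1 (2,9) E
#2 (2,9) H  (was 9)
#3 (4,11) E
#4 (4,0) C  (was 11)
#5 (0,4) H  (was 4)
#6 (0,4) H  (was 4)
#7 (4,0) H  (was 0)
#8 (6,9) E
#9 (6,9) H  (was 9)
#10 (4,6) C  (was 0)
#11 (2,9) H  (was 9)
#12 (4,6) H  (was 6)
#13 (4,10) C  (was 6)
#14 (0,3) C  (was 4)

COUNT = 7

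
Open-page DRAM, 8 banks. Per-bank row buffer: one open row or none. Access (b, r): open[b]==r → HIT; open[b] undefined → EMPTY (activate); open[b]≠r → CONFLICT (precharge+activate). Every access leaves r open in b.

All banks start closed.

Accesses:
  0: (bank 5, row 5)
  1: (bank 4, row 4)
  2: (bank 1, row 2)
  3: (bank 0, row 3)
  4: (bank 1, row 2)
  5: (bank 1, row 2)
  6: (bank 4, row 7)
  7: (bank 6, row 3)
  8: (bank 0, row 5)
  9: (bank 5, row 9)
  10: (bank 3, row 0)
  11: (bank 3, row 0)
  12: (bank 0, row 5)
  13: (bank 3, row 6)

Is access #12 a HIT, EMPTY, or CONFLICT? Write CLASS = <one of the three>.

step 0: bank5 None->5 [EMPTY]
step 1: bank4 None->4 [EMPTY]
step 2: bank1 None->2 [EMPTY]
step 3: bank0 None->3 [EMPTY]
step 4: bank1 2->2 [HIT]
step 5: bank1 2->2 [HIT]
step 6: bank4 4->7 [CONFLICT]
step 7: bank6 None->3 [EMPTY]
step 8: bank0 3->5 [CONFLICT]
step 9: bank5 5->9 [CONFLICT]
step 10: bank3 None->0 [EMPTY]
step 11: bank3 0->0 [HIT]
step 12: bank0 5->5 [HIT]
step 13: bank3 0->6 [CONFLICT]

CLASS = HIT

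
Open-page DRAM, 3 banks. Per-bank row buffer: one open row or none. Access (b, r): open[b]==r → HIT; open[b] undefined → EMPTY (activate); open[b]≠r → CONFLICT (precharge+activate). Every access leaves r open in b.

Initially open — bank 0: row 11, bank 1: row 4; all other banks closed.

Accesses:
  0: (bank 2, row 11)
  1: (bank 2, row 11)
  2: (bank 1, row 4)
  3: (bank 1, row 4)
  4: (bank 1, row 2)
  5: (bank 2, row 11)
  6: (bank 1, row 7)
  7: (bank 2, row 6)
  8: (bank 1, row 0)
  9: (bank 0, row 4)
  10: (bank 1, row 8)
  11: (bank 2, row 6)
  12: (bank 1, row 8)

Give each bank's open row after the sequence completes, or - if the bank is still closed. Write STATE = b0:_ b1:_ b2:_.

STATE = b0:4 b1:8 b2:6

  [0] b2 r11: no row ⇒ E
  [1] b2 r11: had r11 ⇒ H
  [2] b1 r4: had r4 ⇒ H
  [3] b1 r4: had r4 ⇒ H
  [4] b1 r2: had r4 ⇒ C
  [5] b2 r11: had r11 ⇒ H
  [6] b1 r7: had r2 ⇒ C
  [7] b2 r6: had r11 ⇒ C
  [8] b1 r0: had r7 ⇒ C
  [9] b0 r4: had r11 ⇒ C
  [10] b1 r8: had r0 ⇒ C
  [11] b2 r6: had r6 ⇒ H
  [12] b1 r8: had r8 ⇒ H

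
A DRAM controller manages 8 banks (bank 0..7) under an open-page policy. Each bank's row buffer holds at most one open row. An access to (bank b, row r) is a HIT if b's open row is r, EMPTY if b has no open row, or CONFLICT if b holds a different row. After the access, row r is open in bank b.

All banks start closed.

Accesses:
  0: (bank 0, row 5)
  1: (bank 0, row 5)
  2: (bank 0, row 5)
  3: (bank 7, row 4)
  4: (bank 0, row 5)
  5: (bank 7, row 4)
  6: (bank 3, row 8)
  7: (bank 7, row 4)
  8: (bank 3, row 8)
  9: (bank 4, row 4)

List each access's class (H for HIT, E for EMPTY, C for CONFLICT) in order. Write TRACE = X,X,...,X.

0: bank 0 row 5 — prev None → EMPTY
1: bank 0 row 5 — prev 5 → HIT
2: bank 0 row 5 — prev 5 → HIT
3: bank 7 row 4 — prev None → EMPTY
4: bank 0 row 5 — prev 5 → HIT
5: bank 7 row 4 — prev 4 → HIT
6: bank 3 row 8 — prev None → EMPTY
7: bank 7 row 4 — prev 4 → HIT
8: bank 3 row 8 — prev 8 → HIT
9: bank 4 row 4 — prev None → EMPTY

TRACE = E,H,H,E,H,H,E,H,H,E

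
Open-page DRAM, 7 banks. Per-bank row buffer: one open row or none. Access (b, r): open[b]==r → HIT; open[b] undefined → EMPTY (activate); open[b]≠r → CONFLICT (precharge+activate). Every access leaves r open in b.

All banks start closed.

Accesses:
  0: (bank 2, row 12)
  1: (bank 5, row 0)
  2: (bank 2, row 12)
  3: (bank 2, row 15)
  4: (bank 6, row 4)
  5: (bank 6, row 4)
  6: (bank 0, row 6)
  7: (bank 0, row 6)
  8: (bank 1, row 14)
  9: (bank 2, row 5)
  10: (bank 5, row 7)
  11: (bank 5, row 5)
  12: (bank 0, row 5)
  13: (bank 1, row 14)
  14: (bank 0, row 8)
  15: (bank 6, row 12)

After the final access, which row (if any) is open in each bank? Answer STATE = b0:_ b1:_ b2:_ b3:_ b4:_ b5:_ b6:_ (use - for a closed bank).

STATE = b0:8 b1:14 b2:5 b3:- b4:- b5:5 b6:12

#0 (2,12) E
#1 (5,0) E
#2 (2,12) H  (was 12)
#3 (2,15) C  (was 12)
#4 (6,4) E
#5 (6,4) H  (was 4)
#6 (0,6) E
#7 (0,6) H  (was 6)
#8 (1,14) E
#9 (2,5) C  (was 15)
#10 (5,7) C  (was 0)
#11 (5,5) C  (was 7)
#12 (0,5) C  (was 6)
#13 (1,14) H  (was 14)
#14 (0,8) C  (was 5)
#15 (6,12) C  (was 4)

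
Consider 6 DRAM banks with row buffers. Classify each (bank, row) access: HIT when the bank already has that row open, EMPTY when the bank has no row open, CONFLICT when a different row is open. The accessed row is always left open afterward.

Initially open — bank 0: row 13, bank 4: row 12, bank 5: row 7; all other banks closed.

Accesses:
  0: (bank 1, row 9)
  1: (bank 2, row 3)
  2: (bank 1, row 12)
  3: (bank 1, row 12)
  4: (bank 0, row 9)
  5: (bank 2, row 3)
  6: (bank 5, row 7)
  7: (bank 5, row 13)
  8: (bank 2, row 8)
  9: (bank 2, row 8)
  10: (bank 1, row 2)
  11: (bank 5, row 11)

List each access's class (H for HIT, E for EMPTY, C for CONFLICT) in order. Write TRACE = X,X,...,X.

  [0] b1 r9: no row ⇒ E
  [1] b2 r3: no row ⇒ E
  [2] b1 r12: had r9 ⇒ C
  [3] b1 r12: had r12 ⇒ H
  [4] b0 r9: had r13 ⇒ C
  [5] b2 r3: had r3 ⇒ H
  [6] b5 r7: had r7 ⇒ H
  [7] b5 r13: had r7 ⇒ C
  [8] b2 r8: had r3 ⇒ C
  [9] b2 r8: had r8 ⇒ H
  [10] b1 r2: had r12 ⇒ C
  [11] b5 r11: had r13 ⇒ C

TRACE = E,E,C,H,C,H,H,C,C,H,C,C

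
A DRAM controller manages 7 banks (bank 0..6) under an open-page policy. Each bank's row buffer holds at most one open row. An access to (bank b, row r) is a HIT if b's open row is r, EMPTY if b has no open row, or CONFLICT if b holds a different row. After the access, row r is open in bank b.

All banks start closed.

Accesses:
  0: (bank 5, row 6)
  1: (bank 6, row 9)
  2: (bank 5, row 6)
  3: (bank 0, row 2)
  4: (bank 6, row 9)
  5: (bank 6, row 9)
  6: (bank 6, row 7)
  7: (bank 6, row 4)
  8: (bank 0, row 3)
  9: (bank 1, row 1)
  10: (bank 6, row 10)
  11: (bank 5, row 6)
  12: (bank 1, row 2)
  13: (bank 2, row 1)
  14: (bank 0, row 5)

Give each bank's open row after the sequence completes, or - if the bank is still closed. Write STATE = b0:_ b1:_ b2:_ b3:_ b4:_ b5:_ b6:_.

step 0: bank5 None->6 [EMPTY]
step 1: bank6 None->9 [EMPTY]
step 2: bank5 6->6 [HIT]
step 3: bank0 None->2 [EMPTY]
step 4: bank6 9->9 [HIT]
step 5: bank6 9->9 [HIT]
step 6: bank6 9->7 [CONFLICT]
step 7: bank6 7->4 [CONFLICT]
step 8: bank0 2->3 [CONFLICT]
step 9: bank1 None->1 [EMPTY]
step 10: bank6 4->10 [CONFLICT]
step 11: bank5 6->6 [HIT]
step 12: bank1 1->2 [CONFLICT]
step 13: bank2 None->1 [EMPTY]
step 14: bank0 3->5 [CONFLICT]

STATE = b0:5 b1:2 b2:1 b3:- b4:- b5:6 b6:10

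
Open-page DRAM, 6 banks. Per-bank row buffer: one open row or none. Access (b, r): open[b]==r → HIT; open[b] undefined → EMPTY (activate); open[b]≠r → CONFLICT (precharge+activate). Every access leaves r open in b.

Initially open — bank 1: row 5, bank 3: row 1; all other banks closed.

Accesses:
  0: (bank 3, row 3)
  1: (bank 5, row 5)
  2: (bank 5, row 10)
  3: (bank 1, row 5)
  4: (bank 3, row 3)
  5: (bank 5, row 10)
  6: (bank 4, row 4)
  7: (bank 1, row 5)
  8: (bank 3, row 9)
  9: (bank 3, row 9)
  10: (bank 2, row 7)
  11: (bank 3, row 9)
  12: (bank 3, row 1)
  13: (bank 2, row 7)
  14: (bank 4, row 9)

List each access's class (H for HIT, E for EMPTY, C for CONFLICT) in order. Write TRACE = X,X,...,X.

step 0: bank3 1->3 [CONFLICT]
step 1: bank5 None->5 [EMPTY]
step 2: bank5 5->10 [CONFLICT]
step 3: bank1 5->5 [HIT]
step 4: bank3 3->3 [HIT]
step 5: bank5 10->10 [HIT]
step 6: bank4 None->4 [EMPTY]
step 7: bank1 5->5 [HIT]
step 8: bank3 3->9 [CONFLICT]
step 9: bank3 9->9 [HIT]
step 10: bank2 None->7 [EMPTY]
step 11: bank3 9->9 [HIT]
step 12: bank3 9->1 [CONFLICT]
step 13: bank2 7->7 [HIT]
step 14: bank4 4->9 [CONFLICT]

TRACE = C,E,C,H,H,H,E,H,C,H,E,H,C,H,C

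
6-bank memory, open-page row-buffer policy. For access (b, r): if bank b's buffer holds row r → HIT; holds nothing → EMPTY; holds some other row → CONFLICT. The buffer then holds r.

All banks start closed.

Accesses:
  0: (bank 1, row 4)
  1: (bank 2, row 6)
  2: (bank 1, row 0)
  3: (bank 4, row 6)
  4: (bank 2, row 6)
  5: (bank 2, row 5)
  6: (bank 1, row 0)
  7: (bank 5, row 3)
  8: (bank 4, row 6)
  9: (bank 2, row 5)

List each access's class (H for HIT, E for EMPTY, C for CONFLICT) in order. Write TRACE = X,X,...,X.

TRACE = E,E,C,E,H,C,H,E,H,H

#0 (1,4) E
#1 (2,6) E
#2 (1,0) C  (was 4)
#3 (4,6) E
#4 (2,6) H  (was 6)
#5 (2,5) C  (was 6)
#6 (1,0) H  (was 0)
#7 (5,3) E
#8 (4,6) H  (was 6)
#9 (2,5) H  (was 5)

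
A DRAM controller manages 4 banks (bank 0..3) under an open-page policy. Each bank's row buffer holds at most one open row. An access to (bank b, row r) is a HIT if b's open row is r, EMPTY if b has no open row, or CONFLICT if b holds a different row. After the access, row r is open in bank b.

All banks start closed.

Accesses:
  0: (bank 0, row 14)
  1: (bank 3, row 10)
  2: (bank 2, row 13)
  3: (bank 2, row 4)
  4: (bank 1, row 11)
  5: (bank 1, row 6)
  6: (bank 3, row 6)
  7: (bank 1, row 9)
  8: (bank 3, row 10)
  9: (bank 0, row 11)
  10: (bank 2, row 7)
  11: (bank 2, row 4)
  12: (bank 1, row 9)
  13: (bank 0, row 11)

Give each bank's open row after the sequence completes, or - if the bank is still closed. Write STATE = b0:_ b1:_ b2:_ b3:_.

  [0] b0 r14: no row ⇒ E
  [1] b3 r10: no row ⇒ E
  [2] b2 r13: no row ⇒ E
  [3] b2 r4: had r13 ⇒ C
  [4] b1 r11: no row ⇒ E
  [5] b1 r6: had r11 ⇒ C
  [6] b3 r6: had r10 ⇒ C
  [7] b1 r9: had r6 ⇒ C
  [8] b3 r10: had r6 ⇒ C
  [9] b0 r11: had r14 ⇒ C
  [10] b2 r7: had r4 ⇒ C
  [11] b2 r4: had r7 ⇒ C
  [12] b1 r9: had r9 ⇒ H
  [13] b0 r11: had r11 ⇒ H

STATE = b0:11 b1:9 b2:4 b3:10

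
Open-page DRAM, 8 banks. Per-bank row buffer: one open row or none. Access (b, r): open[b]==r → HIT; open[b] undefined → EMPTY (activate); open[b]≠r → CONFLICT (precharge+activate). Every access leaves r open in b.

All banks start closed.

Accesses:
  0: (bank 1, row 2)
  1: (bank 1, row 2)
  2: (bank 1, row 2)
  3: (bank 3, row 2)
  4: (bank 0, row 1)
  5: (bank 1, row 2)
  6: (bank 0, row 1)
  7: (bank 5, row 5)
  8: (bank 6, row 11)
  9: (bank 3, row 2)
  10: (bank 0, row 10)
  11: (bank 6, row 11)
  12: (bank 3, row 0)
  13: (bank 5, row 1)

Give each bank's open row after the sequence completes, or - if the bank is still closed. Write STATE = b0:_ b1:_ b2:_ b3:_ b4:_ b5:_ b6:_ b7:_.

STATE = b0:10 b1:2 b2:- b3:0 b4:- b5:1 b6:11 b7:-

step 0: bank1 None->2 [EMPTY]
step 1: bank1 2->2 [HIT]
step 2: bank1 2->2 [HIT]
step 3: bank3 None->2 [EMPTY]
step 4: bank0 None->1 [EMPTY]
step 5: bank1 2->2 [HIT]
step 6: bank0 1->1 [HIT]
step 7: bank5 None->5 [EMPTY]
step 8: bank6 None->11 [EMPTY]
step 9: bank3 2->2 [HIT]
step 10: bank0 1->10 [CONFLICT]
step 11: bank6 11->11 [HIT]
step 12: bank3 2->0 [CONFLICT]
step 13: bank5 5->1 [CONFLICT]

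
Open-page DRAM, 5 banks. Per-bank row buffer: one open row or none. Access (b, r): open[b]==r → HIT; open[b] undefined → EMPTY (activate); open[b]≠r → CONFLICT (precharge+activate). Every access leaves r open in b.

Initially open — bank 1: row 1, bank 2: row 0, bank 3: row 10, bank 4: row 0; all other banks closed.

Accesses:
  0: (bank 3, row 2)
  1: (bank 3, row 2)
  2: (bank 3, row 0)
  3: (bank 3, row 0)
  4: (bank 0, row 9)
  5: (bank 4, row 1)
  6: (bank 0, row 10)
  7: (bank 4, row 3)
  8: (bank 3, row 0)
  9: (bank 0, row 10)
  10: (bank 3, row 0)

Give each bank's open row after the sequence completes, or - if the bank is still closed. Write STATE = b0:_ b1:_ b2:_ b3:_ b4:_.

STATE = b0:10 b1:1 b2:0 b3:0 b4:3

  [0] b3 r2: had r10 ⇒ C
  [1] b3 r2: had r2 ⇒ H
  [2] b3 r0: had r2 ⇒ C
  [3] b3 r0: had r0 ⇒ H
  [4] b0 r9: no row ⇒ E
  [5] b4 r1: had r0 ⇒ C
  [6] b0 r10: had r9 ⇒ C
  [7] b4 r3: had r1 ⇒ C
  [8] b3 r0: had r0 ⇒ H
  [9] b0 r10: had r10 ⇒ H
  [10] b3 r0: had r0 ⇒ H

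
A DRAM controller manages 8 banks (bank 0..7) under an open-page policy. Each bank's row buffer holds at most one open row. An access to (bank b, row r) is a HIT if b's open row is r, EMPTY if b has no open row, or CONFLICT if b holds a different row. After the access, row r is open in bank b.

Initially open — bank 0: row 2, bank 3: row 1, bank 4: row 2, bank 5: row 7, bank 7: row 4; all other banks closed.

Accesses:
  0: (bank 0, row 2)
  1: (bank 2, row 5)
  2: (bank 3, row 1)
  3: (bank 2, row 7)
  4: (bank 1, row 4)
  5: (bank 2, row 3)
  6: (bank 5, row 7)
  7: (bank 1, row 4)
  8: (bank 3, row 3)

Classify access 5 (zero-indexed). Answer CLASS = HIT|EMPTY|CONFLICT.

  [0] b0 r2: had r2 ⇒ H
  [1] b2 r5: no row ⇒ E
  [2] b3 r1: had r1 ⇒ H
  [3] b2 r7: had r5 ⇒ C
  [4] b1 r4: no row ⇒ E
  [5] b2 r3: had r7 ⇒ C
  [6] b5 r7: had r7 ⇒ H
  [7] b1 r4: had r4 ⇒ H
  [8] b3 r3: had r1 ⇒ C

CLASS = CONFLICT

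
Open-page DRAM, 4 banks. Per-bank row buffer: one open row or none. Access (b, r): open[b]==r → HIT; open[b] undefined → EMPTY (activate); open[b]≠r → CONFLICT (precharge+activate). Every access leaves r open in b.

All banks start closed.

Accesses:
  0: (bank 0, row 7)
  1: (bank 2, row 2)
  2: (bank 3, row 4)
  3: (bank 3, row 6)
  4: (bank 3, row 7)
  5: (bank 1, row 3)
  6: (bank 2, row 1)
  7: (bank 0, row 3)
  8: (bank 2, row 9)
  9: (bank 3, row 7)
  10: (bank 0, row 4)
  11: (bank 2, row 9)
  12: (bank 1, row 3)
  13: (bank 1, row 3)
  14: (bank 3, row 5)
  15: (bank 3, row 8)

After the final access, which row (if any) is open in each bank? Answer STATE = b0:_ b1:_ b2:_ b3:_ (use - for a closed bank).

STATE = b0:4 b1:3 b2:9 b3:8

step 0: bank0 None->7 [EMPTY]
step 1: bank2 None->2 [EMPTY]
step 2: bank3 None->4 [EMPTY]
step 3: bank3 4->6 [CONFLICT]
step 4: bank3 6->7 [CONFLICT]
step 5: bank1 None->3 [EMPTY]
step 6: bank2 2->1 [CONFLICT]
step 7: bank0 7->3 [CONFLICT]
step 8: bank2 1->9 [CONFLICT]
step 9: bank3 7->7 [HIT]
step 10: bank0 3->4 [CONFLICT]
step 11: bank2 9->9 [HIT]
step 12: bank1 3->3 [HIT]
step 13: bank1 3->3 [HIT]
step 14: bank3 7->5 [CONFLICT]
step 15: bank3 5->8 [CONFLICT]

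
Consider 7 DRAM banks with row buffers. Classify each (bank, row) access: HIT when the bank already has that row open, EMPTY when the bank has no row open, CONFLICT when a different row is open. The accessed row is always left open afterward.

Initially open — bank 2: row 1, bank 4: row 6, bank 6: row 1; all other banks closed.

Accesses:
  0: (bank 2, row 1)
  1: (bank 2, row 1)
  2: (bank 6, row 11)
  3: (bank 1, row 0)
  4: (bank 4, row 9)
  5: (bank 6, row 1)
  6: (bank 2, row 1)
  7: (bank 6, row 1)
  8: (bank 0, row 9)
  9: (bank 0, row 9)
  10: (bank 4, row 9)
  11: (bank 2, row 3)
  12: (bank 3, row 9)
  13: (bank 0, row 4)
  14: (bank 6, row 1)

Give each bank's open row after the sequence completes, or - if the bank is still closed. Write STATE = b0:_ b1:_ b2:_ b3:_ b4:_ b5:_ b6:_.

0: bank 2 row 1 — prev 1 → HIT
1: bank 2 row 1 — prev 1 → HIT
2: bank 6 row 11 — prev 1 → CONFLICT
3: bank 1 row 0 — prev None → EMPTY
4: bank 4 row 9 — prev 6 → CONFLICT
5: bank 6 row 1 — prev 11 → CONFLICT
6: bank 2 row 1 — prev 1 → HIT
7: bank 6 row 1 — prev 1 → HIT
8: bank 0 row 9 — prev None → EMPTY
9: bank 0 row 9 — prev 9 → HIT
10: bank 4 row 9 — prev 9 → HIT
11: bank 2 row 3 — prev 1 → CONFLICT
12: bank 3 row 9 — prev None → EMPTY
13: bank 0 row 4 — prev 9 → CONFLICT
14: bank 6 row 1 — prev 1 → HIT

STATE = b0:4 b1:0 b2:3 b3:9 b4:9 b5:- b6:1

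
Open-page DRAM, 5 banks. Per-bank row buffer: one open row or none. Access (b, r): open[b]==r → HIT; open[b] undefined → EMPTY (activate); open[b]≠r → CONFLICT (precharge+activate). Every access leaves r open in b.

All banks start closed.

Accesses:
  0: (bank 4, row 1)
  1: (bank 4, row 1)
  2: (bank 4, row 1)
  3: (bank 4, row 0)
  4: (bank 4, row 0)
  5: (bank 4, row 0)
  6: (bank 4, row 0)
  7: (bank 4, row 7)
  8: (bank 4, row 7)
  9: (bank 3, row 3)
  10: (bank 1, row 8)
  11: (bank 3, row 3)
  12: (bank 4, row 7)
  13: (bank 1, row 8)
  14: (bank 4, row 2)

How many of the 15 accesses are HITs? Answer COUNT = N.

#0 (4,1) E
#1 (4,1) H  (was 1)
#2 (4,1) H  (was 1)
#3 (4,0) C  (was 1)
#4 (4,0) H  (was 0)
#5 (4,0) H  (was 0)
#6 (4,0) H  (was 0)
#7 (4,7) C  (was 0)
#8 (4,7) H  (was 7)
#9 (3,3) E
#10 (1,8) E
#11 (3,3) H  (was 3)
#12 (4,7) H  (was 7)
#13 (1,8) H  (was 8)
#14 (4,2) C  (was 7)

COUNT = 9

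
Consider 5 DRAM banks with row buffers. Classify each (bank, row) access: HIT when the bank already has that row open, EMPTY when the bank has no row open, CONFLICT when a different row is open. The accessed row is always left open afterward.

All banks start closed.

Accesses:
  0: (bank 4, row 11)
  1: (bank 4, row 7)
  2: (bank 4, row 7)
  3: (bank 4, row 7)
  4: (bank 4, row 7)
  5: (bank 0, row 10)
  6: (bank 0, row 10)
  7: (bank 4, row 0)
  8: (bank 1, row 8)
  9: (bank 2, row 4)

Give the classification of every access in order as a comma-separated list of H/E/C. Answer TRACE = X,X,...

  [0] b4 r11: no row ⇒ E
  [1] b4 r7: had r11 ⇒ C
  [2] b4 r7: had r7 ⇒ H
  [3] b4 r7: had r7 ⇒ H
  [4] b4 r7: had r7 ⇒ H
  [5] b0 r10: no row ⇒ E
  [6] b0 r10: had r10 ⇒ H
  [7] b4 r0: had r7 ⇒ C
  [8] b1 r8: no row ⇒ E
  [9] b2 r4: no row ⇒ E

TRACE = E,C,H,H,H,E,H,C,E,E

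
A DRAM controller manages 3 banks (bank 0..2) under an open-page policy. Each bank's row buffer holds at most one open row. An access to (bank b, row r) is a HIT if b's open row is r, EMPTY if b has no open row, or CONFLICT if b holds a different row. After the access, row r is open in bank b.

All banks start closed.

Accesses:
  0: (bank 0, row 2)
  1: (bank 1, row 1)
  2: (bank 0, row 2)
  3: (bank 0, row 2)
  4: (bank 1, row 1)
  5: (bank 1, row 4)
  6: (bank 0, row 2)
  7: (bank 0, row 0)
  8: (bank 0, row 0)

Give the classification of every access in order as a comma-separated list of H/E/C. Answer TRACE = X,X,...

TRACE = E,E,H,H,H,C,H,C,H

0: bank 0 row 2 — prev None → EMPTY
1: bank 1 row 1 — prev None → EMPTY
2: bank 0 row 2 — prev 2 → HIT
3: bank 0 row 2 — prev 2 → HIT
4: bank 1 row 1 — prev 1 → HIT
5: bank 1 row 4 — prev 1 → CONFLICT
6: bank 0 row 2 — prev 2 → HIT
7: bank 0 row 0 — prev 2 → CONFLICT
8: bank 0 row 0 — prev 0 → HIT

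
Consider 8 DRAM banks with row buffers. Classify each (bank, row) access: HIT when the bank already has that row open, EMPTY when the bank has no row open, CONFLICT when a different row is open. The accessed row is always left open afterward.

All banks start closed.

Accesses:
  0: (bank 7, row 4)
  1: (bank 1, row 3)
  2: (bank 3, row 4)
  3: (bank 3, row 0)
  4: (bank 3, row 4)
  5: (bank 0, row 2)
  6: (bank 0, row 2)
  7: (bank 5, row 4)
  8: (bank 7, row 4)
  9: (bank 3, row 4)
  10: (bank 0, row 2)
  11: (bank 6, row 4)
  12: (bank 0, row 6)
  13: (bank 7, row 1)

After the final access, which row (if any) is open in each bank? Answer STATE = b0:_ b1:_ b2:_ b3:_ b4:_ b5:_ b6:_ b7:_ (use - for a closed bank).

STATE = b0:6 b1:3 b2:- b3:4 b4:- b5:4 b6:4 b7:1

#0 (7,4) E
#1 (1,3) E
#2 (3,4) E
#3 (3,0) C  (was 4)
#4 (3,4) C  (was 0)
#5 (0,2) E
#6 (0,2) H  (was 2)
#7 (5,4) E
#8 (7,4) H  (was 4)
#9 (3,4) H  (was 4)
#10 (0,2) H  (was 2)
#11 (6,4) E
#12 (0,6) C  (was 2)
#13 (7,1) C  (was 4)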